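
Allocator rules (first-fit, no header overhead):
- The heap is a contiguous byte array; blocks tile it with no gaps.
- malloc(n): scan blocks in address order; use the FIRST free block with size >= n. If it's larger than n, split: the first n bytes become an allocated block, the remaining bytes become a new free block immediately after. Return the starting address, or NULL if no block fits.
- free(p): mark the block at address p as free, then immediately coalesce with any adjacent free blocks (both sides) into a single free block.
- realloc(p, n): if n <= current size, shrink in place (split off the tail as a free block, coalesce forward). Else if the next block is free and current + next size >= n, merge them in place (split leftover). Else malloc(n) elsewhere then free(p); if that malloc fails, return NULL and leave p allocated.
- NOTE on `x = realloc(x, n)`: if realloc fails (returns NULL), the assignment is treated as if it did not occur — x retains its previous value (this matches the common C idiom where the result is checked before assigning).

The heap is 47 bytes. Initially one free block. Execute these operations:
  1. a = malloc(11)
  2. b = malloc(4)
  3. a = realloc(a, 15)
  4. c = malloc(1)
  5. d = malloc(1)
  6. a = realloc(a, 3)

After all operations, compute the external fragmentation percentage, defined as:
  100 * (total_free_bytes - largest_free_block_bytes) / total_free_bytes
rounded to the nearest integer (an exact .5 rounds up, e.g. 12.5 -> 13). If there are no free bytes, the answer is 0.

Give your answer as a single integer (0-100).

Op 1: a = malloc(11) -> a = 0; heap: [0-10 ALLOC][11-46 FREE]
Op 2: b = malloc(4) -> b = 11; heap: [0-10 ALLOC][11-14 ALLOC][15-46 FREE]
Op 3: a = realloc(a, 15) -> a = 15; heap: [0-10 FREE][11-14 ALLOC][15-29 ALLOC][30-46 FREE]
Op 4: c = malloc(1) -> c = 0; heap: [0-0 ALLOC][1-10 FREE][11-14 ALLOC][15-29 ALLOC][30-46 FREE]
Op 5: d = malloc(1) -> d = 1; heap: [0-0 ALLOC][1-1 ALLOC][2-10 FREE][11-14 ALLOC][15-29 ALLOC][30-46 FREE]
Op 6: a = realloc(a, 3) -> a = 15; heap: [0-0 ALLOC][1-1 ALLOC][2-10 FREE][11-14 ALLOC][15-17 ALLOC][18-46 FREE]
Free blocks: [9 29] total_free=38 largest=29 -> 100*(38-29)/38 = 900/38 ≈ 23.684 -> rounds to 24

Answer: 24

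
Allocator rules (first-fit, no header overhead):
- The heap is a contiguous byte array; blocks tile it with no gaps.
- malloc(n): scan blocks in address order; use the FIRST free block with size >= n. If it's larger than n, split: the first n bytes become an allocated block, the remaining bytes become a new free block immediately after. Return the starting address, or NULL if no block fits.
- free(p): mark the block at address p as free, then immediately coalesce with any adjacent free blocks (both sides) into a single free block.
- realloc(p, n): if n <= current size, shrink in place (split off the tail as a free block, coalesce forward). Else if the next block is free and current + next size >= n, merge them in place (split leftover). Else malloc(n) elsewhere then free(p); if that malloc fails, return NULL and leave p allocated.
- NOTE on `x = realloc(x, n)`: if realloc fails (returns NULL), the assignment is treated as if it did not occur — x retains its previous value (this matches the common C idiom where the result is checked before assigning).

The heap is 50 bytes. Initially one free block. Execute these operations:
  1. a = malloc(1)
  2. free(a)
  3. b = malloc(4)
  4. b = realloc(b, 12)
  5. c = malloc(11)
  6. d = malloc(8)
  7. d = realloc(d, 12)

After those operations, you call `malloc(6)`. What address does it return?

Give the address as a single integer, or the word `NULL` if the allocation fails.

Op 1: a = malloc(1) -> a = 0; heap: [0-0 ALLOC][1-49 FREE]
Op 2: free(a) -> (freed a); heap: [0-49 FREE]
Op 3: b = malloc(4) -> b = 0; heap: [0-3 ALLOC][4-49 FREE]
Op 4: b = realloc(b, 12) -> b = 0; heap: [0-11 ALLOC][12-49 FREE]
Op 5: c = malloc(11) -> c = 12; heap: [0-11 ALLOC][12-22 ALLOC][23-49 FREE]
Op 6: d = malloc(8) -> d = 23; heap: [0-11 ALLOC][12-22 ALLOC][23-30 ALLOC][31-49 FREE]
Op 7: d = realloc(d, 12) -> d = 23; heap: [0-11 ALLOC][12-22 ALLOC][23-34 ALLOC][35-49 FREE]
malloc(6): first-fit scan over [0-11 ALLOC][12-22 ALLOC][23-34 ALLOC][35-49 FREE] -> 35

Answer: 35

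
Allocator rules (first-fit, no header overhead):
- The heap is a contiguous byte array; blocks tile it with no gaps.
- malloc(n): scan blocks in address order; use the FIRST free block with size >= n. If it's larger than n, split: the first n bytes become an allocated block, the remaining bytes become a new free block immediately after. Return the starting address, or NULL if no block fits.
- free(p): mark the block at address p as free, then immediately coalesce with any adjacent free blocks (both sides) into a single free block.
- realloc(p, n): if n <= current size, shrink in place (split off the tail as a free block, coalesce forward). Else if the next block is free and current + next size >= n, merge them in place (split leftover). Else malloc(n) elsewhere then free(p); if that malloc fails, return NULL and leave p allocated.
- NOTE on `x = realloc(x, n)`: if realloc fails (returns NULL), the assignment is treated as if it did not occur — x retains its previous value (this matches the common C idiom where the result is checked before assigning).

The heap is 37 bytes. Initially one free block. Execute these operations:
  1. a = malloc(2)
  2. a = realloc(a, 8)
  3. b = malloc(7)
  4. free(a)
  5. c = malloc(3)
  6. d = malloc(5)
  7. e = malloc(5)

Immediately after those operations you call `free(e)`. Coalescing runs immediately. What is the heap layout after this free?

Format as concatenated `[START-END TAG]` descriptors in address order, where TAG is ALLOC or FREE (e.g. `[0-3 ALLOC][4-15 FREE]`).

Op 1: a = malloc(2) -> a = 0; heap: [0-1 ALLOC][2-36 FREE]
Op 2: a = realloc(a, 8) -> a = 0; heap: [0-7 ALLOC][8-36 FREE]
Op 3: b = malloc(7) -> b = 8; heap: [0-7 ALLOC][8-14 ALLOC][15-36 FREE]
Op 4: free(a) -> (freed a); heap: [0-7 FREE][8-14 ALLOC][15-36 FREE]
Op 5: c = malloc(3) -> c = 0; heap: [0-2 ALLOC][3-7 FREE][8-14 ALLOC][15-36 FREE]
Op 6: d = malloc(5) -> d = 3; heap: [0-2 ALLOC][3-7 ALLOC][8-14 ALLOC][15-36 FREE]
Op 7: e = malloc(5) -> e = 15; heap: [0-2 ALLOC][3-7 ALLOC][8-14 ALLOC][15-19 ALLOC][20-36 FREE]
free(e): e = 15 -> block [15-19 ALLOC]; mark free, coalesce with adjacent free neighbors -> [0-2 ALLOC][3-7 ALLOC][8-14 ALLOC][15-36 FREE]

Answer: [0-2 ALLOC][3-7 ALLOC][8-14 ALLOC][15-36 FREE]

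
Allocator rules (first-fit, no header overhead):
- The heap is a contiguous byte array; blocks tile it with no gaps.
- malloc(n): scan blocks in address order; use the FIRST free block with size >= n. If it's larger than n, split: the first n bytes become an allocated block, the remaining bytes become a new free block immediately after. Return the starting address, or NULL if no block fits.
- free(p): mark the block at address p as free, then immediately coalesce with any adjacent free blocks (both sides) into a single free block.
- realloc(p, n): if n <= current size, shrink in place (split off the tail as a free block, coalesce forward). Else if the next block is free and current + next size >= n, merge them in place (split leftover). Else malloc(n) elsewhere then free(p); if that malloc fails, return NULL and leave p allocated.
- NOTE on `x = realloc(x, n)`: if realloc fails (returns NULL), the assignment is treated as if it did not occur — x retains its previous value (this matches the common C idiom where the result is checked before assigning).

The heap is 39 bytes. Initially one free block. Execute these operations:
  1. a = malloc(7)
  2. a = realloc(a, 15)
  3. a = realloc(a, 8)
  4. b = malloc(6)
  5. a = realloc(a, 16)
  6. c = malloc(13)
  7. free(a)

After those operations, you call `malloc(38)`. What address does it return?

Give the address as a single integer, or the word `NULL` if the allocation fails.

Answer: NULL

Derivation:
Op 1: a = malloc(7) -> a = 0; heap: [0-6 ALLOC][7-38 FREE]
Op 2: a = realloc(a, 15) -> a = 0; heap: [0-14 ALLOC][15-38 FREE]
Op 3: a = realloc(a, 8) -> a = 0; heap: [0-7 ALLOC][8-38 FREE]
Op 4: b = malloc(6) -> b = 8; heap: [0-7 ALLOC][8-13 ALLOC][14-38 FREE]
Op 5: a = realloc(a, 16) -> a = 14; heap: [0-7 FREE][8-13 ALLOC][14-29 ALLOC][30-38 FREE]
Op 6: c = malloc(13) -> c = NULL; heap: [0-7 FREE][8-13 ALLOC][14-29 ALLOC][30-38 FREE]
Op 7: free(a) -> (freed a); heap: [0-7 FREE][8-13 ALLOC][14-38 FREE]
malloc(38): first-fit scan over [0-7 FREE][8-13 ALLOC][14-38 FREE] -> NULL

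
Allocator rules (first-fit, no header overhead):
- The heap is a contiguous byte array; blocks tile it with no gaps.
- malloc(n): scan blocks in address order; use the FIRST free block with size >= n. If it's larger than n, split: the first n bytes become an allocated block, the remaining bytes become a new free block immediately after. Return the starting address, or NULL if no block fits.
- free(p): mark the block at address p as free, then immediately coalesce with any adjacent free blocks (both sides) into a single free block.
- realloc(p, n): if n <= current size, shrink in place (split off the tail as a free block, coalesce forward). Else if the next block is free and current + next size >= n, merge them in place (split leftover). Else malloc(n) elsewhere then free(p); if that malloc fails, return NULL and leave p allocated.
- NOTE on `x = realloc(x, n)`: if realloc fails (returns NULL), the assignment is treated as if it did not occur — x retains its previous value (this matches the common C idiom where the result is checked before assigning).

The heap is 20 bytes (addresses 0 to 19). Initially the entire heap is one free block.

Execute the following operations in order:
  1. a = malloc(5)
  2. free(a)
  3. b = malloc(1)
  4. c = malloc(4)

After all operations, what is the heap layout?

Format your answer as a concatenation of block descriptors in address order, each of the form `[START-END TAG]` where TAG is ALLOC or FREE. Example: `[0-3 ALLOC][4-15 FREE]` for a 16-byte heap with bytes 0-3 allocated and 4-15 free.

Op 1: a = malloc(5) -> a = 0; heap: [0-4 ALLOC][5-19 FREE]
Op 2: free(a) -> (freed a); heap: [0-19 FREE]
Op 3: b = malloc(1) -> b = 0; heap: [0-0 ALLOC][1-19 FREE]
Op 4: c = malloc(4) -> c = 1; heap: [0-0 ALLOC][1-4 ALLOC][5-19 FREE]

Answer: [0-0 ALLOC][1-4 ALLOC][5-19 FREE]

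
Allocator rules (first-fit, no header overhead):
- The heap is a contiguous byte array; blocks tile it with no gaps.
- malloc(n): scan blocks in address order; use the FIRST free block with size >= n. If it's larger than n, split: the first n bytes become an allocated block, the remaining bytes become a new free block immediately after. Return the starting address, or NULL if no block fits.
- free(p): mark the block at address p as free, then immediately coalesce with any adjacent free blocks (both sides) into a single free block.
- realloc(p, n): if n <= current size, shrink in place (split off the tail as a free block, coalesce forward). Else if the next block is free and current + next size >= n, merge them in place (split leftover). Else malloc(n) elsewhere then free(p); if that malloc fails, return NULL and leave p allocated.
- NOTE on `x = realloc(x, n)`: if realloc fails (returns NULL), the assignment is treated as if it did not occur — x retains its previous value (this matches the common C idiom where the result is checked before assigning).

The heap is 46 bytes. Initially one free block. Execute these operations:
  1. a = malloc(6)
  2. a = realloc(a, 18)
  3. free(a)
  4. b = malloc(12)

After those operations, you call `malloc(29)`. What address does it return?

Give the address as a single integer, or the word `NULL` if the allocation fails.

Op 1: a = malloc(6) -> a = 0; heap: [0-5 ALLOC][6-45 FREE]
Op 2: a = realloc(a, 18) -> a = 0; heap: [0-17 ALLOC][18-45 FREE]
Op 3: free(a) -> (freed a); heap: [0-45 FREE]
Op 4: b = malloc(12) -> b = 0; heap: [0-11 ALLOC][12-45 FREE]
malloc(29): first-fit scan over [0-11 ALLOC][12-45 FREE] -> 12

Answer: 12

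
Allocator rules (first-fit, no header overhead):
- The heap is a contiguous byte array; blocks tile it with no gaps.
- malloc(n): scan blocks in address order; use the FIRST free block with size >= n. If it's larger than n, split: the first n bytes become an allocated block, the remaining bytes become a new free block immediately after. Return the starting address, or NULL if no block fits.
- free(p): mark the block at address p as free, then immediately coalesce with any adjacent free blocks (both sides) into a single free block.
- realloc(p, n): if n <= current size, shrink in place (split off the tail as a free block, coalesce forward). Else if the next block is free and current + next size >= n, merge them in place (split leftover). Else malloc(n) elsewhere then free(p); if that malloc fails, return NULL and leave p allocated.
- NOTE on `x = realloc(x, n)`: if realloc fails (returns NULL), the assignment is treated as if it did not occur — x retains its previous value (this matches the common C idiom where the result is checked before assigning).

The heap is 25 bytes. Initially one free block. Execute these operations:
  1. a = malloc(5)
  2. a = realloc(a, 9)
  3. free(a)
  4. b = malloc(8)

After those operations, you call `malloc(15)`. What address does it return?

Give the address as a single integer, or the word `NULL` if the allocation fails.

Answer: 8

Derivation:
Op 1: a = malloc(5) -> a = 0; heap: [0-4 ALLOC][5-24 FREE]
Op 2: a = realloc(a, 9) -> a = 0; heap: [0-8 ALLOC][9-24 FREE]
Op 3: free(a) -> (freed a); heap: [0-24 FREE]
Op 4: b = malloc(8) -> b = 0; heap: [0-7 ALLOC][8-24 FREE]
malloc(15): first-fit scan over [0-7 ALLOC][8-24 FREE] -> 8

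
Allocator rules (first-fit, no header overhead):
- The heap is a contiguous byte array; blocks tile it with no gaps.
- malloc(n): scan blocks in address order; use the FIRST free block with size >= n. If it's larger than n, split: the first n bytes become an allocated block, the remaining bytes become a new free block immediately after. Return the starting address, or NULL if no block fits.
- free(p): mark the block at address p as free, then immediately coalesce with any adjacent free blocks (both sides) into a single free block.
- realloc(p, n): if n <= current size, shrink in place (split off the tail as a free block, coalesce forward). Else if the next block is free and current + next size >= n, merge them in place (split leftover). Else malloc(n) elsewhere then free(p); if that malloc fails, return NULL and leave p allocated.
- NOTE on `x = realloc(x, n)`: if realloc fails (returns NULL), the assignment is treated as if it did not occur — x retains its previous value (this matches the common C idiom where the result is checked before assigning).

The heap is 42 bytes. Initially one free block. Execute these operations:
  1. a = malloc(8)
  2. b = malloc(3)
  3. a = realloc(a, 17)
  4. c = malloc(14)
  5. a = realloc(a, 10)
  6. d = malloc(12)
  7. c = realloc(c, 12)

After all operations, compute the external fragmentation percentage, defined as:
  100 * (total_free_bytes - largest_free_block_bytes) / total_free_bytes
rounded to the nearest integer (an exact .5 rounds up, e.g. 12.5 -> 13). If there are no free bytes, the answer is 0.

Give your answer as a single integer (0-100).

Op 1: a = malloc(8) -> a = 0; heap: [0-7 ALLOC][8-41 FREE]
Op 2: b = malloc(3) -> b = 8; heap: [0-7 ALLOC][8-10 ALLOC][11-41 FREE]
Op 3: a = realloc(a, 17) -> a = 11; heap: [0-7 FREE][8-10 ALLOC][11-27 ALLOC][28-41 FREE]
Op 4: c = malloc(14) -> c = 28; heap: [0-7 FREE][8-10 ALLOC][11-27 ALLOC][28-41 ALLOC]
Op 5: a = realloc(a, 10) -> a = 11; heap: [0-7 FREE][8-10 ALLOC][11-20 ALLOC][21-27 FREE][28-41 ALLOC]
Op 6: d = malloc(12) -> d = NULL; heap: [0-7 FREE][8-10 ALLOC][11-20 ALLOC][21-27 FREE][28-41 ALLOC]
Op 7: c = realloc(c, 12) -> c = 28; heap: [0-7 FREE][8-10 ALLOC][11-20 ALLOC][21-27 FREE][28-39 ALLOC][40-41 FREE]
Free blocks: [8 7 2] total_free=17 largest=8 -> 100*(17-8)/17 = 900/17 ≈ 52.941 -> rounds to 53

Answer: 53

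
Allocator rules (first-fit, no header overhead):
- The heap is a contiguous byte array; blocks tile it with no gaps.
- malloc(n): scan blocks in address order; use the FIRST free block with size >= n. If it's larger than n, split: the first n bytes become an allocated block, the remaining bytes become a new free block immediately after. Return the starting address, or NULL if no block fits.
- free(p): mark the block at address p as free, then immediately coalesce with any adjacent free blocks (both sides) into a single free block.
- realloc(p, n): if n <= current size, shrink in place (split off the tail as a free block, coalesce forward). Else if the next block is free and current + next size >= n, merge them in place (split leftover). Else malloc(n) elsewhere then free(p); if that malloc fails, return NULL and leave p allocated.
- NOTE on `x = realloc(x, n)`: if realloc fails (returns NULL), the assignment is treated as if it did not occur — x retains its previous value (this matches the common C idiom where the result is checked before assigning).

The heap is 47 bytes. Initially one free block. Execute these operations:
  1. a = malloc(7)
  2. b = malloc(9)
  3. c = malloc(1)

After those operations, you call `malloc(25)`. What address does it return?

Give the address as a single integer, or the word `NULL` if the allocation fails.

Op 1: a = malloc(7) -> a = 0; heap: [0-6 ALLOC][7-46 FREE]
Op 2: b = malloc(9) -> b = 7; heap: [0-6 ALLOC][7-15 ALLOC][16-46 FREE]
Op 3: c = malloc(1) -> c = 16; heap: [0-6 ALLOC][7-15 ALLOC][16-16 ALLOC][17-46 FREE]
malloc(25): first-fit scan over [0-6 ALLOC][7-15 ALLOC][16-16 ALLOC][17-46 FREE] -> 17

Answer: 17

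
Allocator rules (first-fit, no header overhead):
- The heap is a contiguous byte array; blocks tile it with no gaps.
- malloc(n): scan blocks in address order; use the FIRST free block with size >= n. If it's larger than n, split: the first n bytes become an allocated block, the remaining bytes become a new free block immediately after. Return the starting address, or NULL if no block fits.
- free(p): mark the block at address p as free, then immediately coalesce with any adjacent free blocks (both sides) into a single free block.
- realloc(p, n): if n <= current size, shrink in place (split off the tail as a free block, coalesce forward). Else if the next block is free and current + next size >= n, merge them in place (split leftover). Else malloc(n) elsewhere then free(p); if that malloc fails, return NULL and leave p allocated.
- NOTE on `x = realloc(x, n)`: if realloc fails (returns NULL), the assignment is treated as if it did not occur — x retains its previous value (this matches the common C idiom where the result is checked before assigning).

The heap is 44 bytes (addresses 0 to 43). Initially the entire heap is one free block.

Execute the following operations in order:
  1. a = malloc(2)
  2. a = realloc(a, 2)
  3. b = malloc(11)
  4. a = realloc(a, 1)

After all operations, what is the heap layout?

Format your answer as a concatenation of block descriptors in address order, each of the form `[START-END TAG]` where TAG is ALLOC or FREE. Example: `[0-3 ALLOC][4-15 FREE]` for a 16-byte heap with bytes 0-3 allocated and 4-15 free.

Answer: [0-0 ALLOC][1-1 FREE][2-12 ALLOC][13-43 FREE]

Derivation:
Op 1: a = malloc(2) -> a = 0; heap: [0-1 ALLOC][2-43 FREE]
Op 2: a = realloc(a, 2) -> a = 0; heap: [0-1 ALLOC][2-43 FREE]
Op 3: b = malloc(11) -> b = 2; heap: [0-1 ALLOC][2-12 ALLOC][13-43 FREE]
Op 4: a = realloc(a, 1) -> a = 0; heap: [0-0 ALLOC][1-1 FREE][2-12 ALLOC][13-43 FREE]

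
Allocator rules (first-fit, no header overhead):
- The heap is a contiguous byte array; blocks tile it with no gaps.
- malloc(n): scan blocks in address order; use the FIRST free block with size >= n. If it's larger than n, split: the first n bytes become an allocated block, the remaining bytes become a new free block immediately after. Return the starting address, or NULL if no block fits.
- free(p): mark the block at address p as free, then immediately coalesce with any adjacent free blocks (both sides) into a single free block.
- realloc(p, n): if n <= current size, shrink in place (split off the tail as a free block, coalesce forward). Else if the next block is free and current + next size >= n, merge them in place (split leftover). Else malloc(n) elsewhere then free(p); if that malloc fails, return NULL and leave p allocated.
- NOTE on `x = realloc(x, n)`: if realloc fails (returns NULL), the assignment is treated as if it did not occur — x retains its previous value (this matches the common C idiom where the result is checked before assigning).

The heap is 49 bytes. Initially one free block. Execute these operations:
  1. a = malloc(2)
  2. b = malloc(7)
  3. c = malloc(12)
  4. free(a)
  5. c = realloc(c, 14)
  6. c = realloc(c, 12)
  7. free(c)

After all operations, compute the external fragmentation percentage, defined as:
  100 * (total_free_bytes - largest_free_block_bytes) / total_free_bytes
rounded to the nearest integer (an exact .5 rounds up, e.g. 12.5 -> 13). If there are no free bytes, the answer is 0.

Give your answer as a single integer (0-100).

Op 1: a = malloc(2) -> a = 0; heap: [0-1 ALLOC][2-48 FREE]
Op 2: b = malloc(7) -> b = 2; heap: [0-1 ALLOC][2-8 ALLOC][9-48 FREE]
Op 3: c = malloc(12) -> c = 9; heap: [0-1 ALLOC][2-8 ALLOC][9-20 ALLOC][21-48 FREE]
Op 4: free(a) -> (freed a); heap: [0-1 FREE][2-8 ALLOC][9-20 ALLOC][21-48 FREE]
Op 5: c = realloc(c, 14) -> c = 9; heap: [0-1 FREE][2-8 ALLOC][9-22 ALLOC][23-48 FREE]
Op 6: c = realloc(c, 12) -> c = 9; heap: [0-1 FREE][2-8 ALLOC][9-20 ALLOC][21-48 FREE]
Op 7: free(c) -> (freed c); heap: [0-1 FREE][2-8 ALLOC][9-48 FREE]
Free blocks: [2 40] total_free=42 largest=40 -> 100*(42-40)/42 = 200/42 ≈ 4.762 -> rounds to 5

Answer: 5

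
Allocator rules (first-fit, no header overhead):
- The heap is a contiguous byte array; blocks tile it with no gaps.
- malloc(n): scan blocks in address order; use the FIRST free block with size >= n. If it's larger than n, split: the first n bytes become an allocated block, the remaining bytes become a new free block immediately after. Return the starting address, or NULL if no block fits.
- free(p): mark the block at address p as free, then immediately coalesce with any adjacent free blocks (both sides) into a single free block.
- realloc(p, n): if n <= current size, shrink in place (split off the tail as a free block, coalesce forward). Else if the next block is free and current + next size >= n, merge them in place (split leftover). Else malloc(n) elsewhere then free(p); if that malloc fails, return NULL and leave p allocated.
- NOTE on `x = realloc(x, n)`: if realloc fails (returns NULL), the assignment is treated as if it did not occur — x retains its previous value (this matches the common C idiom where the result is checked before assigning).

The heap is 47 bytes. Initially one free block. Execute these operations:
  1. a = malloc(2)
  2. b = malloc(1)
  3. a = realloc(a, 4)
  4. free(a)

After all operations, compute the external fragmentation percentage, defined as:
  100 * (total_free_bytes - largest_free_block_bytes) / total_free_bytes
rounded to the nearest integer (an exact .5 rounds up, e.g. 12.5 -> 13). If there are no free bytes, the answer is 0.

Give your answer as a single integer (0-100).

Op 1: a = malloc(2) -> a = 0; heap: [0-1 ALLOC][2-46 FREE]
Op 2: b = malloc(1) -> b = 2; heap: [0-1 ALLOC][2-2 ALLOC][3-46 FREE]
Op 3: a = realloc(a, 4) -> a = 3; heap: [0-1 FREE][2-2 ALLOC][3-6 ALLOC][7-46 FREE]
Op 4: free(a) -> (freed a); heap: [0-1 FREE][2-2 ALLOC][3-46 FREE]
Free blocks: [2 44] total_free=46 largest=44 -> 100*(46-44)/46 = 200/46 ≈ 4.348 -> rounds to 4

Answer: 4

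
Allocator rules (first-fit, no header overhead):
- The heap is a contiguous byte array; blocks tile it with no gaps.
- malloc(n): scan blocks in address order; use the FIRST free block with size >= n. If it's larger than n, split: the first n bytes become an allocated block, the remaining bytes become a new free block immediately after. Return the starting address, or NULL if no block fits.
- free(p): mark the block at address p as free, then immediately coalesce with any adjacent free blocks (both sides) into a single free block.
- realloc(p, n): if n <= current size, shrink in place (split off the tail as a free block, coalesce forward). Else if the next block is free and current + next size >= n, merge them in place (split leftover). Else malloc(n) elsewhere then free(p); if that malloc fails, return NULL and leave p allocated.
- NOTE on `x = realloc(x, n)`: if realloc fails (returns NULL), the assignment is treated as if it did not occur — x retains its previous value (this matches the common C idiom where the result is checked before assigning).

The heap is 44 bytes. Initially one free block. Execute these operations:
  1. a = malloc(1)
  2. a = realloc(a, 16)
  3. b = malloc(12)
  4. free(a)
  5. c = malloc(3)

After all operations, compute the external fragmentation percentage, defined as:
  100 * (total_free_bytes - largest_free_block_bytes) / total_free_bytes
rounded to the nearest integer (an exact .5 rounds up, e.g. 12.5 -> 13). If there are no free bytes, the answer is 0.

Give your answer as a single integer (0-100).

Answer: 45

Derivation:
Op 1: a = malloc(1) -> a = 0; heap: [0-0 ALLOC][1-43 FREE]
Op 2: a = realloc(a, 16) -> a = 0; heap: [0-15 ALLOC][16-43 FREE]
Op 3: b = malloc(12) -> b = 16; heap: [0-15 ALLOC][16-27 ALLOC][28-43 FREE]
Op 4: free(a) -> (freed a); heap: [0-15 FREE][16-27 ALLOC][28-43 FREE]
Op 5: c = malloc(3) -> c = 0; heap: [0-2 ALLOC][3-15 FREE][16-27 ALLOC][28-43 FREE]
Free blocks: [13 16] total_free=29 largest=16 -> 100*(29-16)/29 = 1300/29 ≈ 44.828 -> rounds to 45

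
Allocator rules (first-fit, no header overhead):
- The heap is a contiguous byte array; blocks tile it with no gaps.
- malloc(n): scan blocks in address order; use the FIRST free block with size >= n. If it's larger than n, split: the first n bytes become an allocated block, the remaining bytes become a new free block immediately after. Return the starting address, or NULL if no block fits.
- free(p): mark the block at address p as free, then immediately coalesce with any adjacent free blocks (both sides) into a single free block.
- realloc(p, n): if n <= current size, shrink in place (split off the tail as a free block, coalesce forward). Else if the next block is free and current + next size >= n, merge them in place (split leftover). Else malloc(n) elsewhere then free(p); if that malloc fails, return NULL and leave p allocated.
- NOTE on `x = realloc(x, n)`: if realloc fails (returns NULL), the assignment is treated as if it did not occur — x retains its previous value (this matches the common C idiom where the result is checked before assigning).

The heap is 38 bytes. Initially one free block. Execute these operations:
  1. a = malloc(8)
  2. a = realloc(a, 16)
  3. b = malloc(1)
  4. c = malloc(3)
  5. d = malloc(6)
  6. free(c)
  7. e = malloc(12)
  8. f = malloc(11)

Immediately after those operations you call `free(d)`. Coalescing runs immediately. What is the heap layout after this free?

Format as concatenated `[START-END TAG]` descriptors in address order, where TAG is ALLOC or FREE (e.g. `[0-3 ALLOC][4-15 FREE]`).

Op 1: a = malloc(8) -> a = 0; heap: [0-7 ALLOC][8-37 FREE]
Op 2: a = realloc(a, 16) -> a = 0; heap: [0-15 ALLOC][16-37 FREE]
Op 3: b = malloc(1) -> b = 16; heap: [0-15 ALLOC][16-16 ALLOC][17-37 FREE]
Op 4: c = malloc(3) -> c = 17; heap: [0-15 ALLOC][16-16 ALLOC][17-19 ALLOC][20-37 FREE]
Op 5: d = malloc(6) -> d = 20; heap: [0-15 ALLOC][16-16 ALLOC][17-19 ALLOC][20-25 ALLOC][26-37 FREE]
Op 6: free(c) -> (freed c); heap: [0-15 ALLOC][16-16 ALLOC][17-19 FREE][20-25 ALLOC][26-37 FREE]
Op 7: e = malloc(12) -> e = 26; heap: [0-15 ALLOC][16-16 ALLOC][17-19 FREE][20-25 ALLOC][26-37 ALLOC]
Op 8: f = malloc(11) -> f = NULL; heap: [0-15 ALLOC][16-16 ALLOC][17-19 FREE][20-25 ALLOC][26-37 ALLOC]
free(d): d = 20 -> block [20-25 ALLOC]; mark free, coalesce with adjacent free neighbors -> [0-15 ALLOC][16-16 ALLOC][17-25 FREE][26-37 ALLOC]

Answer: [0-15 ALLOC][16-16 ALLOC][17-25 FREE][26-37 ALLOC]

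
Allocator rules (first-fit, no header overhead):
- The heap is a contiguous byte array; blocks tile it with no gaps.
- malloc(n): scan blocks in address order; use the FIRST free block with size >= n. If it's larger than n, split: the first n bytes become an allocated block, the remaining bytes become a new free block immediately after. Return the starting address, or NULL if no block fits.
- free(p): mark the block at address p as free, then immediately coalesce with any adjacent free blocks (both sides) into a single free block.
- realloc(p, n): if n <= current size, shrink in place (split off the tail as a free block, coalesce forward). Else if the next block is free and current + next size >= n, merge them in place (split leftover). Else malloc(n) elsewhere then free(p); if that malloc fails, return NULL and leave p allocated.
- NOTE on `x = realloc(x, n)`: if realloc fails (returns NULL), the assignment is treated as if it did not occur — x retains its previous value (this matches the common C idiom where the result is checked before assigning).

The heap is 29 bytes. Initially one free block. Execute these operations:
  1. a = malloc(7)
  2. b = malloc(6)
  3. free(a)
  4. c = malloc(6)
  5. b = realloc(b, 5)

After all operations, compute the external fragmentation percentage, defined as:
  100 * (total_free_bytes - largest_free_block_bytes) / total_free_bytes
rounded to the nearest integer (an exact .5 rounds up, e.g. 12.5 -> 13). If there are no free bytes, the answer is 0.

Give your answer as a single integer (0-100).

Answer: 6

Derivation:
Op 1: a = malloc(7) -> a = 0; heap: [0-6 ALLOC][7-28 FREE]
Op 2: b = malloc(6) -> b = 7; heap: [0-6 ALLOC][7-12 ALLOC][13-28 FREE]
Op 3: free(a) -> (freed a); heap: [0-6 FREE][7-12 ALLOC][13-28 FREE]
Op 4: c = malloc(6) -> c = 0; heap: [0-5 ALLOC][6-6 FREE][7-12 ALLOC][13-28 FREE]
Op 5: b = realloc(b, 5) -> b = 7; heap: [0-5 ALLOC][6-6 FREE][7-11 ALLOC][12-28 FREE]
Free blocks: [1 17] total_free=18 largest=17 -> 100*(18-17)/18 = 100/18 ≈ 5.556 -> rounds to 6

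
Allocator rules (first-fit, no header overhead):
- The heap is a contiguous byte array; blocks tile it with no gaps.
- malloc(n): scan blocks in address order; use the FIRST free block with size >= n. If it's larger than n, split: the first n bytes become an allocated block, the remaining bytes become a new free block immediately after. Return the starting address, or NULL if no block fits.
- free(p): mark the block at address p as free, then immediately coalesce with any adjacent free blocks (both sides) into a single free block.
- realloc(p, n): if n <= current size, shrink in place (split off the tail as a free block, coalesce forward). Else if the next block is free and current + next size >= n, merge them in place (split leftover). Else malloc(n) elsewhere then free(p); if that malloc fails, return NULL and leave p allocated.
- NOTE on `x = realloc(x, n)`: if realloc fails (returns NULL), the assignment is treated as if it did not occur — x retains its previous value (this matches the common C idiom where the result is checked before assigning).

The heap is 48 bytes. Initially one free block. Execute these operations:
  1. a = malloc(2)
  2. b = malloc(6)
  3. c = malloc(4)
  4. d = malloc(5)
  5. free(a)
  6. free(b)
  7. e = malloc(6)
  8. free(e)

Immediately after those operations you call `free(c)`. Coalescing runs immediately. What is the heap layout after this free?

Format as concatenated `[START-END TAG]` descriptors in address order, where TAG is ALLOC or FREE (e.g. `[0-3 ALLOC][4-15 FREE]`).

Op 1: a = malloc(2) -> a = 0; heap: [0-1 ALLOC][2-47 FREE]
Op 2: b = malloc(6) -> b = 2; heap: [0-1 ALLOC][2-7 ALLOC][8-47 FREE]
Op 3: c = malloc(4) -> c = 8; heap: [0-1 ALLOC][2-7 ALLOC][8-11 ALLOC][12-47 FREE]
Op 4: d = malloc(5) -> d = 12; heap: [0-1 ALLOC][2-7 ALLOC][8-11 ALLOC][12-16 ALLOC][17-47 FREE]
Op 5: free(a) -> (freed a); heap: [0-1 FREE][2-7 ALLOC][8-11 ALLOC][12-16 ALLOC][17-47 FREE]
Op 6: free(b) -> (freed b); heap: [0-7 FREE][8-11 ALLOC][12-16 ALLOC][17-47 FREE]
Op 7: e = malloc(6) -> e = 0; heap: [0-5 ALLOC][6-7 FREE][8-11 ALLOC][12-16 ALLOC][17-47 FREE]
Op 8: free(e) -> (freed e); heap: [0-7 FREE][8-11 ALLOC][12-16 ALLOC][17-47 FREE]
free(c): c = 8 -> block [8-11 ALLOC]; mark free, coalesce with adjacent free neighbors -> [0-11 FREE][12-16 ALLOC][17-47 FREE]

Answer: [0-11 FREE][12-16 ALLOC][17-47 FREE]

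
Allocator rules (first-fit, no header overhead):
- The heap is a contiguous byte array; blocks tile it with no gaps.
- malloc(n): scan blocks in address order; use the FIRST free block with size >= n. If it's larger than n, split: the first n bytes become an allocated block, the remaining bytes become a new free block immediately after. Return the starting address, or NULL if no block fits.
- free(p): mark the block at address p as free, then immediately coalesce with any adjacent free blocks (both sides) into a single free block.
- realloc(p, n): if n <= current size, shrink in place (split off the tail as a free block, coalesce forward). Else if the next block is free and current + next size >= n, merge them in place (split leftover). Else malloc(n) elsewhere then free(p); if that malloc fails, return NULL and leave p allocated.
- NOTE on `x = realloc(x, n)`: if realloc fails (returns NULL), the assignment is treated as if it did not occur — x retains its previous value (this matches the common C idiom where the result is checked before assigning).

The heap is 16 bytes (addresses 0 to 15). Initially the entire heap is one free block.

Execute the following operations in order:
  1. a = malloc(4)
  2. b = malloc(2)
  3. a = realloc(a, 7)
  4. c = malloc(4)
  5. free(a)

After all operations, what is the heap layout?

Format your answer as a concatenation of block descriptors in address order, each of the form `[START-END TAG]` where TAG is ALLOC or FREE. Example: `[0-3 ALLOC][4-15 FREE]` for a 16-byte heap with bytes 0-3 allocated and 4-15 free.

Op 1: a = malloc(4) -> a = 0; heap: [0-3 ALLOC][4-15 FREE]
Op 2: b = malloc(2) -> b = 4; heap: [0-3 ALLOC][4-5 ALLOC][6-15 FREE]
Op 3: a = realloc(a, 7) -> a = 6; heap: [0-3 FREE][4-5 ALLOC][6-12 ALLOC][13-15 FREE]
Op 4: c = malloc(4) -> c = 0; heap: [0-3 ALLOC][4-5 ALLOC][6-12 ALLOC][13-15 FREE]
Op 5: free(a) -> (freed a); heap: [0-3 ALLOC][4-5 ALLOC][6-15 FREE]

Answer: [0-3 ALLOC][4-5 ALLOC][6-15 FREE]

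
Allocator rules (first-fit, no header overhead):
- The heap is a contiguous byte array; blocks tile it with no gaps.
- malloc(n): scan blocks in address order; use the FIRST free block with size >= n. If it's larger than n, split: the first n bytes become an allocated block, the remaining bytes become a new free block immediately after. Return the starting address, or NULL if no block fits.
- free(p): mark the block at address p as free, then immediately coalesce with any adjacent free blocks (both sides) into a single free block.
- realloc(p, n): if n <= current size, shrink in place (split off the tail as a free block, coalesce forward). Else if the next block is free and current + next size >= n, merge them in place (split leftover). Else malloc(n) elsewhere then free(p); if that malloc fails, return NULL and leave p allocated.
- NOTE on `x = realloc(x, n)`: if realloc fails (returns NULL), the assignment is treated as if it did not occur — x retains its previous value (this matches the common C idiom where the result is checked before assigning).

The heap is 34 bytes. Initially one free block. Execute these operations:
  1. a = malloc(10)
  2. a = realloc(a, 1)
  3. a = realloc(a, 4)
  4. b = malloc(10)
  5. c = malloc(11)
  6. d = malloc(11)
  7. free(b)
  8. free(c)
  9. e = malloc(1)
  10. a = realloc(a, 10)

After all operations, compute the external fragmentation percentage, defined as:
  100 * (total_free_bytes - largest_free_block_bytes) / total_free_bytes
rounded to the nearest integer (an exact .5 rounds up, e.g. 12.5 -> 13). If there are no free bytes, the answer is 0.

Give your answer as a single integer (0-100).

Op 1: a = malloc(10) -> a = 0; heap: [0-9 ALLOC][10-33 FREE]
Op 2: a = realloc(a, 1) -> a = 0; heap: [0-0 ALLOC][1-33 FREE]
Op 3: a = realloc(a, 4) -> a = 0; heap: [0-3 ALLOC][4-33 FREE]
Op 4: b = malloc(10) -> b = 4; heap: [0-3 ALLOC][4-13 ALLOC][14-33 FREE]
Op 5: c = malloc(11) -> c = 14; heap: [0-3 ALLOC][4-13 ALLOC][14-24 ALLOC][25-33 FREE]
Op 6: d = malloc(11) -> d = NULL; heap: [0-3 ALLOC][4-13 ALLOC][14-24 ALLOC][25-33 FREE]
Op 7: free(b) -> (freed b); heap: [0-3 ALLOC][4-13 FREE][14-24 ALLOC][25-33 FREE]
Op 8: free(c) -> (freed c); heap: [0-3 ALLOC][4-33 FREE]
Op 9: e = malloc(1) -> e = 4; heap: [0-3 ALLOC][4-4 ALLOC][5-33 FREE]
Op 10: a = realloc(a, 10) -> a = 5; heap: [0-3 FREE][4-4 ALLOC][5-14 ALLOC][15-33 FREE]
Free blocks: [4 19] total_free=23 largest=19 -> 100*(23-19)/23 = 400/23 ≈ 17.391 -> rounds to 17

Answer: 17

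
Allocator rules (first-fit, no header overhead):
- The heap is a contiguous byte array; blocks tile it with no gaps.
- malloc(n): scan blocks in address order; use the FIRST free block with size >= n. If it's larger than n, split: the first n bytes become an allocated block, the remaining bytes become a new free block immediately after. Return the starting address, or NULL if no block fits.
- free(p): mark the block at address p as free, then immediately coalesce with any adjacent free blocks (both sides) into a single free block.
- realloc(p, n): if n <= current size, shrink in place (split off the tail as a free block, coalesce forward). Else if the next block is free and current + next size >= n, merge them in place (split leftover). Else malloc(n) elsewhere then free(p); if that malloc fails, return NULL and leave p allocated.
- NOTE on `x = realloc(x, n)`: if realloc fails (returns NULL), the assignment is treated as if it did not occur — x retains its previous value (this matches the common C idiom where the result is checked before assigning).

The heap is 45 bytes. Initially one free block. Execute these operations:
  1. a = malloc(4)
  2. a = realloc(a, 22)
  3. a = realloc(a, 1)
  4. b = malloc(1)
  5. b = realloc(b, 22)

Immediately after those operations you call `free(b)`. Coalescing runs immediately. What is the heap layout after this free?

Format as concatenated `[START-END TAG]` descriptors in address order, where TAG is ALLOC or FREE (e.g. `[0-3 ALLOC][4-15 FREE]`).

Answer: [0-0 ALLOC][1-44 FREE]

Derivation:
Op 1: a = malloc(4) -> a = 0; heap: [0-3 ALLOC][4-44 FREE]
Op 2: a = realloc(a, 22) -> a = 0; heap: [0-21 ALLOC][22-44 FREE]
Op 3: a = realloc(a, 1) -> a = 0; heap: [0-0 ALLOC][1-44 FREE]
Op 4: b = malloc(1) -> b = 1; heap: [0-0 ALLOC][1-1 ALLOC][2-44 FREE]
Op 5: b = realloc(b, 22) -> b = 1; heap: [0-0 ALLOC][1-22 ALLOC][23-44 FREE]
free(b): b = 1 -> block [1-22 ALLOC]; mark free, coalesce with adjacent free neighbors -> [0-0 ALLOC][1-44 FREE]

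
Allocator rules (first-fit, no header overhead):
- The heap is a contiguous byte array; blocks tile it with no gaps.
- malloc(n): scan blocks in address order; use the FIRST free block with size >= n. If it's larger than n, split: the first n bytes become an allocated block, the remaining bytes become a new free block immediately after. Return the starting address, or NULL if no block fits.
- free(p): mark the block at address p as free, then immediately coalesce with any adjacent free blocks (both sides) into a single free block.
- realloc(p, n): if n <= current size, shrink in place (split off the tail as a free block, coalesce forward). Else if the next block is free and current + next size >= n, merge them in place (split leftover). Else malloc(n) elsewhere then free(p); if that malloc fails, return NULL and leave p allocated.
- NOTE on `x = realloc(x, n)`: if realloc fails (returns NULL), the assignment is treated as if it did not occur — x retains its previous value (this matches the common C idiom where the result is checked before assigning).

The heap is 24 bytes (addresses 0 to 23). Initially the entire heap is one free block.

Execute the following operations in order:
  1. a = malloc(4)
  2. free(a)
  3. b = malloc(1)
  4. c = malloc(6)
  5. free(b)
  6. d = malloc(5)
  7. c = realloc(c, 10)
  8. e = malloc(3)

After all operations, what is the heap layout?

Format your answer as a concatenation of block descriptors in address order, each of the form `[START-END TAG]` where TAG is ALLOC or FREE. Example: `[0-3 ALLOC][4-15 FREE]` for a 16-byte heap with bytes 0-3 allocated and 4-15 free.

Answer: [0-2 ALLOC][3-6 FREE][7-11 ALLOC][12-21 ALLOC][22-23 FREE]

Derivation:
Op 1: a = malloc(4) -> a = 0; heap: [0-3 ALLOC][4-23 FREE]
Op 2: free(a) -> (freed a); heap: [0-23 FREE]
Op 3: b = malloc(1) -> b = 0; heap: [0-0 ALLOC][1-23 FREE]
Op 4: c = malloc(6) -> c = 1; heap: [0-0 ALLOC][1-6 ALLOC][7-23 FREE]
Op 5: free(b) -> (freed b); heap: [0-0 FREE][1-6 ALLOC][7-23 FREE]
Op 6: d = malloc(5) -> d = 7; heap: [0-0 FREE][1-6 ALLOC][7-11 ALLOC][12-23 FREE]
Op 7: c = realloc(c, 10) -> c = 12; heap: [0-6 FREE][7-11 ALLOC][12-21 ALLOC][22-23 FREE]
Op 8: e = malloc(3) -> e = 0; heap: [0-2 ALLOC][3-6 FREE][7-11 ALLOC][12-21 ALLOC][22-23 FREE]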